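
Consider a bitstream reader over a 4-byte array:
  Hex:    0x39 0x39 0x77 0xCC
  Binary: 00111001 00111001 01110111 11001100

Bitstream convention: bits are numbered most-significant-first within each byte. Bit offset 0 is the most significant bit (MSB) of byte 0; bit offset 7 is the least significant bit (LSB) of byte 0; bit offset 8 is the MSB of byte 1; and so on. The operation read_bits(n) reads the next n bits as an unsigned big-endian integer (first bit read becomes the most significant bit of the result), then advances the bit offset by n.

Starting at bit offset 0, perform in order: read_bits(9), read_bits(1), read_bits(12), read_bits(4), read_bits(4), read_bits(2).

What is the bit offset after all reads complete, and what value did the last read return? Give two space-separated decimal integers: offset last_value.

Answer: 32 0

Derivation:
Read 1: bits[0:9] width=9 -> value=114 (bin 001110010); offset now 9 = byte 1 bit 1; 23 bits remain
Read 2: bits[9:10] width=1 -> value=0 (bin 0); offset now 10 = byte 1 bit 2; 22 bits remain
Read 3: bits[10:22] width=12 -> value=3677 (bin 111001011101); offset now 22 = byte 2 bit 6; 10 bits remain
Read 4: bits[22:26] width=4 -> value=15 (bin 1111); offset now 26 = byte 3 bit 2; 6 bits remain
Read 5: bits[26:30] width=4 -> value=3 (bin 0011); offset now 30 = byte 3 bit 6; 2 bits remain
Read 6: bits[30:32] width=2 -> value=0 (bin 00); offset now 32 = byte 4 bit 0; 0 bits remain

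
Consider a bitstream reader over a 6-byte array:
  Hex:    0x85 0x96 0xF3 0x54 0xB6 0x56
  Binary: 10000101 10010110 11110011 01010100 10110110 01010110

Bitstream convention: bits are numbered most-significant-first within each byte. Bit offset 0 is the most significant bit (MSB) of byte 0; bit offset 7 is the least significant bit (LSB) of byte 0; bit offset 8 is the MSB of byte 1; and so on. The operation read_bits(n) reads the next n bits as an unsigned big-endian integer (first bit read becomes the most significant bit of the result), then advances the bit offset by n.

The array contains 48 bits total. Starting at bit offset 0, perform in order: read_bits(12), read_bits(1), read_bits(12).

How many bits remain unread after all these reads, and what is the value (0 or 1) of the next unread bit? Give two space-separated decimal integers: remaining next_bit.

Answer: 23 1

Derivation:
Read 1: bits[0:12] width=12 -> value=2137 (bin 100001011001); offset now 12 = byte 1 bit 4; 36 bits remain
Read 2: bits[12:13] width=1 -> value=0 (bin 0); offset now 13 = byte 1 bit 5; 35 bits remain
Read 3: bits[13:25] width=12 -> value=3558 (bin 110111100110); offset now 25 = byte 3 bit 1; 23 bits remain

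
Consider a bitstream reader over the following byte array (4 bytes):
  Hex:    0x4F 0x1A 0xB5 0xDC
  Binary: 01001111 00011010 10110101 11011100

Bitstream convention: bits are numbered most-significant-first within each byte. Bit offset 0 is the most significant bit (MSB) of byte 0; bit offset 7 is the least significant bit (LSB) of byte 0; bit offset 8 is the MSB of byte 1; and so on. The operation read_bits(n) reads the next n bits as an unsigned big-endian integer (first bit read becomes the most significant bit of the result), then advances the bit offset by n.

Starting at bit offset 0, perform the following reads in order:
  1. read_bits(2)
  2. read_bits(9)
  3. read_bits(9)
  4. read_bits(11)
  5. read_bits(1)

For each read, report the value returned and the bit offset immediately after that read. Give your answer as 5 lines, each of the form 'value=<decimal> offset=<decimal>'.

Read 1: bits[0:2] width=2 -> value=1 (bin 01); offset now 2 = byte 0 bit 2; 30 bits remain
Read 2: bits[2:11] width=9 -> value=120 (bin 001111000); offset now 11 = byte 1 bit 3; 21 bits remain
Read 3: bits[11:20] width=9 -> value=427 (bin 110101011); offset now 20 = byte 2 bit 4; 12 bits remain
Read 4: bits[20:31] width=11 -> value=750 (bin 01011101110); offset now 31 = byte 3 bit 7; 1 bits remain
Read 5: bits[31:32] width=1 -> value=0 (bin 0); offset now 32 = byte 4 bit 0; 0 bits remain

Answer: value=1 offset=2
value=120 offset=11
value=427 offset=20
value=750 offset=31
value=0 offset=32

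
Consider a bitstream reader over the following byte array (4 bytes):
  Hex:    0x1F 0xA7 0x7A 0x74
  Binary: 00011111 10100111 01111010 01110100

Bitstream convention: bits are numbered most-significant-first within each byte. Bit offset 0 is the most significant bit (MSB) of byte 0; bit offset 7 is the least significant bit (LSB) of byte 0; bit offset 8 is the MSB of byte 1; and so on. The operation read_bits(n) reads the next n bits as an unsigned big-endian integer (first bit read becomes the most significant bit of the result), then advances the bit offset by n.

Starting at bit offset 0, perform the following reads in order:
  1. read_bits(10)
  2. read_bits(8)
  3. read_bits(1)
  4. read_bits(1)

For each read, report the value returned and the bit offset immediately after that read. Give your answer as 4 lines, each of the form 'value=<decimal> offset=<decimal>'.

Answer: value=126 offset=10
value=157 offset=18
value=1 offset=19
value=1 offset=20

Derivation:
Read 1: bits[0:10] width=10 -> value=126 (bin 0001111110); offset now 10 = byte 1 bit 2; 22 bits remain
Read 2: bits[10:18] width=8 -> value=157 (bin 10011101); offset now 18 = byte 2 bit 2; 14 bits remain
Read 3: bits[18:19] width=1 -> value=1 (bin 1); offset now 19 = byte 2 bit 3; 13 bits remain
Read 4: bits[19:20] width=1 -> value=1 (bin 1); offset now 20 = byte 2 bit 4; 12 bits remain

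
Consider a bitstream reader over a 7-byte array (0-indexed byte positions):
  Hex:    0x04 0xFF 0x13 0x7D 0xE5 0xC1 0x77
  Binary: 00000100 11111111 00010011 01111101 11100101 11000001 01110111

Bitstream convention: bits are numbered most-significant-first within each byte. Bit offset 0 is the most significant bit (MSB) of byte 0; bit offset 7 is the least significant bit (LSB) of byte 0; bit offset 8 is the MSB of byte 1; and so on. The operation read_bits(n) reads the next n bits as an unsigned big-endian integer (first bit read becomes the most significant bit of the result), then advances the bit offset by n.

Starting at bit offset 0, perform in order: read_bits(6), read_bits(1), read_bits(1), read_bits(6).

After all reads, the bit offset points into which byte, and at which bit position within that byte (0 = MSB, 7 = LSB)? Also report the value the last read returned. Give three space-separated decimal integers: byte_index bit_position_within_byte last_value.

Answer: 1 6 63

Derivation:
Read 1: bits[0:6] width=6 -> value=1 (bin 000001); offset now 6 = byte 0 bit 6; 50 bits remain
Read 2: bits[6:7] width=1 -> value=0 (bin 0); offset now 7 = byte 0 bit 7; 49 bits remain
Read 3: bits[7:8] width=1 -> value=0 (bin 0); offset now 8 = byte 1 bit 0; 48 bits remain
Read 4: bits[8:14] width=6 -> value=63 (bin 111111); offset now 14 = byte 1 bit 6; 42 bits remain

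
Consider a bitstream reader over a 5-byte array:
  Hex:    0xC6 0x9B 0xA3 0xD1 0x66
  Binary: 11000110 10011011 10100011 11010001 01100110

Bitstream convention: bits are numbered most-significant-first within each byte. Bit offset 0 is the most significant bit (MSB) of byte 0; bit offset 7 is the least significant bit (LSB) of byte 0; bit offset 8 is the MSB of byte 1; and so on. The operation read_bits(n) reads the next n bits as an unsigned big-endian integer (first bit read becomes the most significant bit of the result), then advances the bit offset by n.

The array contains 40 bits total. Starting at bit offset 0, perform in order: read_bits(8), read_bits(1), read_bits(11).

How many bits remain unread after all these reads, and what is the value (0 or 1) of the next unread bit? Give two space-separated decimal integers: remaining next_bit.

Read 1: bits[0:8] width=8 -> value=198 (bin 11000110); offset now 8 = byte 1 bit 0; 32 bits remain
Read 2: bits[8:9] width=1 -> value=1 (bin 1); offset now 9 = byte 1 bit 1; 31 bits remain
Read 3: bits[9:20] width=11 -> value=442 (bin 00110111010); offset now 20 = byte 2 bit 4; 20 bits remain

Answer: 20 0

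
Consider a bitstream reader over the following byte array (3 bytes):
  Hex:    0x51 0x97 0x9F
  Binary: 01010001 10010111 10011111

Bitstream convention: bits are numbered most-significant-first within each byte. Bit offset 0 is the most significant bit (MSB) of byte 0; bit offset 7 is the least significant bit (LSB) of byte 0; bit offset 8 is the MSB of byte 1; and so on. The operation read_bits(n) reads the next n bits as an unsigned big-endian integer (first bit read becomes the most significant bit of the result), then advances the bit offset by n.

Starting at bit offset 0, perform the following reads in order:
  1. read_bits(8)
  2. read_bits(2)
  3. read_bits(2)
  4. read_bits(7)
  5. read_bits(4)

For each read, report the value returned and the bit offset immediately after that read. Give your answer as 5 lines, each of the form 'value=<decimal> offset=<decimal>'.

Read 1: bits[0:8] width=8 -> value=81 (bin 01010001); offset now 8 = byte 1 bit 0; 16 bits remain
Read 2: bits[8:10] width=2 -> value=2 (bin 10); offset now 10 = byte 1 bit 2; 14 bits remain
Read 3: bits[10:12] width=2 -> value=1 (bin 01); offset now 12 = byte 1 bit 4; 12 bits remain
Read 4: bits[12:19] width=7 -> value=60 (bin 0111100); offset now 19 = byte 2 bit 3; 5 bits remain
Read 5: bits[19:23] width=4 -> value=15 (bin 1111); offset now 23 = byte 2 bit 7; 1 bits remain

Answer: value=81 offset=8
value=2 offset=10
value=1 offset=12
value=60 offset=19
value=15 offset=23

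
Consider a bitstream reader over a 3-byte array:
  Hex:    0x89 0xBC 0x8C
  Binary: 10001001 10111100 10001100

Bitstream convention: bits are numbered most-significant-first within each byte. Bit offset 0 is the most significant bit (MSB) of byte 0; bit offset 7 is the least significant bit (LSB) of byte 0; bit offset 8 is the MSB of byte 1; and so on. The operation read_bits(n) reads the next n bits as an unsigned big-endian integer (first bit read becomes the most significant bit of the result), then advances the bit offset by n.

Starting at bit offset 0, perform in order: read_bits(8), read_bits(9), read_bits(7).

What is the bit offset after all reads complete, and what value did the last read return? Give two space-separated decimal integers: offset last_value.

Read 1: bits[0:8] width=8 -> value=137 (bin 10001001); offset now 8 = byte 1 bit 0; 16 bits remain
Read 2: bits[8:17] width=9 -> value=377 (bin 101111001); offset now 17 = byte 2 bit 1; 7 bits remain
Read 3: bits[17:24] width=7 -> value=12 (bin 0001100); offset now 24 = byte 3 bit 0; 0 bits remain

Answer: 24 12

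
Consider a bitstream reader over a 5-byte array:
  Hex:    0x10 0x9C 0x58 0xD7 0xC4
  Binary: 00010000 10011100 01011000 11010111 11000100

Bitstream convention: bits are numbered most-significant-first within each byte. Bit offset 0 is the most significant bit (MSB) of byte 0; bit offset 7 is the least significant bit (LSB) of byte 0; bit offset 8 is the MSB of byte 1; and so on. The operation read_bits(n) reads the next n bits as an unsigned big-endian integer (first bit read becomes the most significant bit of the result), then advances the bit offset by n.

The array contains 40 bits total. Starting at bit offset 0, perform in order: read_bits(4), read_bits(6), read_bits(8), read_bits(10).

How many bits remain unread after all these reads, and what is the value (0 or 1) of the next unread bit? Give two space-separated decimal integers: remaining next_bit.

Answer: 12 0

Derivation:
Read 1: bits[0:4] width=4 -> value=1 (bin 0001); offset now 4 = byte 0 bit 4; 36 bits remain
Read 2: bits[4:10] width=6 -> value=2 (bin 000010); offset now 10 = byte 1 bit 2; 30 bits remain
Read 3: bits[10:18] width=8 -> value=113 (bin 01110001); offset now 18 = byte 2 bit 2; 22 bits remain
Read 4: bits[18:28] width=10 -> value=397 (bin 0110001101); offset now 28 = byte 3 bit 4; 12 bits remain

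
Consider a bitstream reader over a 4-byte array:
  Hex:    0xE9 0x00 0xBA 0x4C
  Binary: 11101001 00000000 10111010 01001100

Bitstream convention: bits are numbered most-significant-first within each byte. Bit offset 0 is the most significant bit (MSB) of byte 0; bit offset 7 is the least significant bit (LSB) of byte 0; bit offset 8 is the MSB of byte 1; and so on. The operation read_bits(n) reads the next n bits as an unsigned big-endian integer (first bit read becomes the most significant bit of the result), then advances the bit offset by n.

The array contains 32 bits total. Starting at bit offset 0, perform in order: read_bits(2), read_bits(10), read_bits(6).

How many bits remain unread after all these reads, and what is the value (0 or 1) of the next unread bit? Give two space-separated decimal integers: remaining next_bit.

Answer: 14 1

Derivation:
Read 1: bits[0:2] width=2 -> value=3 (bin 11); offset now 2 = byte 0 bit 2; 30 bits remain
Read 2: bits[2:12] width=10 -> value=656 (bin 1010010000); offset now 12 = byte 1 bit 4; 20 bits remain
Read 3: bits[12:18] width=6 -> value=2 (bin 000010); offset now 18 = byte 2 bit 2; 14 bits remain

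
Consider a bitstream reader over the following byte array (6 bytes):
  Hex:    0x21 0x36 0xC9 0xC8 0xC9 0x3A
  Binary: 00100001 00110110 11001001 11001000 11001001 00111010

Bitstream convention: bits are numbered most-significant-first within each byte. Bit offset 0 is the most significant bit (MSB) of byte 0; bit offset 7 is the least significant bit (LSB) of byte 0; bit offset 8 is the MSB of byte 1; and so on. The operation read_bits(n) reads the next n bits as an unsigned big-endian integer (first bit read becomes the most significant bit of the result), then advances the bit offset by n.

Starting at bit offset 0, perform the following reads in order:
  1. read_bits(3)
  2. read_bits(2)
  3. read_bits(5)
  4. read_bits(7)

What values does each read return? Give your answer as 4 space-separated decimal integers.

Read 1: bits[0:3] width=3 -> value=1 (bin 001); offset now 3 = byte 0 bit 3; 45 bits remain
Read 2: bits[3:5] width=2 -> value=0 (bin 00); offset now 5 = byte 0 bit 5; 43 bits remain
Read 3: bits[5:10] width=5 -> value=4 (bin 00100); offset now 10 = byte 1 bit 2; 38 bits remain
Read 4: bits[10:17] width=7 -> value=109 (bin 1101101); offset now 17 = byte 2 bit 1; 31 bits remain

Answer: 1 0 4 109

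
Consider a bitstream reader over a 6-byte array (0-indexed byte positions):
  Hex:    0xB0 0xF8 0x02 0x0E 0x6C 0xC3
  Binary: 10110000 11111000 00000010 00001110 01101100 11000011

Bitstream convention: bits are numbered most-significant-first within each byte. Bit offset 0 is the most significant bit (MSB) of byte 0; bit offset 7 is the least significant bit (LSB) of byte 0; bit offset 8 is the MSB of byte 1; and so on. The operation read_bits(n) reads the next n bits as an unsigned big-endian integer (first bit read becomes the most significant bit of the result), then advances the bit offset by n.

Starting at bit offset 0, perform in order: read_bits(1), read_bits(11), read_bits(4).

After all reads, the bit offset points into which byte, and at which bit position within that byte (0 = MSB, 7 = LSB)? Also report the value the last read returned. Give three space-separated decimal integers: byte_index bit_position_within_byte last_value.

Answer: 2 0 8

Derivation:
Read 1: bits[0:1] width=1 -> value=1 (bin 1); offset now 1 = byte 0 bit 1; 47 bits remain
Read 2: bits[1:12] width=11 -> value=783 (bin 01100001111); offset now 12 = byte 1 bit 4; 36 bits remain
Read 3: bits[12:16] width=4 -> value=8 (bin 1000); offset now 16 = byte 2 bit 0; 32 bits remain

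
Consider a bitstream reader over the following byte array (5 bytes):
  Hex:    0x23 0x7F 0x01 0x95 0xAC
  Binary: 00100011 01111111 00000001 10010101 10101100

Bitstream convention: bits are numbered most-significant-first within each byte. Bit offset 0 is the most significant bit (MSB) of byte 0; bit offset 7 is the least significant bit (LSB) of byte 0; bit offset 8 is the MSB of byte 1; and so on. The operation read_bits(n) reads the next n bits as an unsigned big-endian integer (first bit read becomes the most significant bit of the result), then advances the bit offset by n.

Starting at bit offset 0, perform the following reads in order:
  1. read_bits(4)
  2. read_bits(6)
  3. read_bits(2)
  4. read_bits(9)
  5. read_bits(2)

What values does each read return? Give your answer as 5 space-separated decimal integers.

Answer: 2 13 3 480 0

Derivation:
Read 1: bits[0:4] width=4 -> value=2 (bin 0010); offset now 4 = byte 0 bit 4; 36 bits remain
Read 2: bits[4:10] width=6 -> value=13 (bin 001101); offset now 10 = byte 1 bit 2; 30 bits remain
Read 3: bits[10:12] width=2 -> value=3 (bin 11); offset now 12 = byte 1 bit 4; 28 bits remain
Read 4: bits[12:21] width=9 -> value=480 (bin 111100000); offset now 21 = byte 2 bit 5; 19 bits remain
Read 5: bits[21:23] width=2 -> value=0 (bin 00); offset now 23 = byte 2 bit 7; 17 bits remain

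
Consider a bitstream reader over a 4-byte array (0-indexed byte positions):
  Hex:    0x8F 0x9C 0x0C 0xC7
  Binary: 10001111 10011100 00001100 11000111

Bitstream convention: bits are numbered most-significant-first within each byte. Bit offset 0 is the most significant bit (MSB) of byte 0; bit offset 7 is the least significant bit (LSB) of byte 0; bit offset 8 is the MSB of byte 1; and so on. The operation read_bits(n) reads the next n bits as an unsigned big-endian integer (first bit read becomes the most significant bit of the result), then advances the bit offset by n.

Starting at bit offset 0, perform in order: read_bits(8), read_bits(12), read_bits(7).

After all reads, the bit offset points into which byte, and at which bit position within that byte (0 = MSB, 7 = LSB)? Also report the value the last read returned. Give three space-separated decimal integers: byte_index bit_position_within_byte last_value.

Read 1: bits[0:8] width=8 -> value=143 (bin 10001111); offset now 8 = byte 1 bit 0; 24 bits remain
Read 2: bits[8:20] width=12 -> value=2496 (bin 100111000000); offset now 20 = byte 2 bit 4; 12 bits remain
Read 3: bits[20:27] width=7 -> value=102 (bin 1100110); offset now 27 = byte 3 bit 3; 5 bits remain

Answer: 3 3 102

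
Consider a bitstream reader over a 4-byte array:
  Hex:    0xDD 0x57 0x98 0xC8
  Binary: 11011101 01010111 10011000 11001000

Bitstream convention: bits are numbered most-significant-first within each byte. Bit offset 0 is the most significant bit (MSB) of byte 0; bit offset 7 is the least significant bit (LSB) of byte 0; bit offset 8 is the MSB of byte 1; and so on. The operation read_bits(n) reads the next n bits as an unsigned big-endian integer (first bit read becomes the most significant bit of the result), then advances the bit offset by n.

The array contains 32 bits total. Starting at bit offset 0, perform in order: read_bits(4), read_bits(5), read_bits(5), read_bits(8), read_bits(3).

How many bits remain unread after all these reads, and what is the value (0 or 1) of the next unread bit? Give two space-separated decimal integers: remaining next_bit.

Answer: 7 1

Derivation:
Read 1: bits[0:4] width=4 -> value=13 (bin 1101); offset now 4 = byte 0 bit 4; 28 bits remain
Read 2: bits[4:9] width=5 -> value=26 (bin 11010); offset now 9 = byte 1 bit 1; 23 bits remain
Read 3: bits[9:14] width=5 -> value=21 (bin 10101); offset now 14 = byte 1 bit 6; 18 bits remain
Read 4: bits[14:22] width=8 -> value=230 (bin 11100110); offset now 22 = byte 2 bit 6; 10 bits remain
Read 5: bits[22:25] width=3 -> value=1 (bin 001); offset now 25 = byte 3 bit 1; 7 bits remain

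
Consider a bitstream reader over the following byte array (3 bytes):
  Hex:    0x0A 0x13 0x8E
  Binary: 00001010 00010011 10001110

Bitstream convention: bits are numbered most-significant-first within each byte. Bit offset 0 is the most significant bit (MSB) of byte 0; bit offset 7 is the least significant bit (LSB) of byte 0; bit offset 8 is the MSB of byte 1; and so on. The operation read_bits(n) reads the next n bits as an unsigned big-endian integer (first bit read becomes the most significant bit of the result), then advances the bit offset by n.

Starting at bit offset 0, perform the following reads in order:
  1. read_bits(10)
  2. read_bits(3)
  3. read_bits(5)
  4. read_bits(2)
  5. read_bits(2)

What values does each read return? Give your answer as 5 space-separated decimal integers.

Answer: 40 2 14 0 3

Derivation:
Read 1: bits[0:10] width=10 -> value=40 (bin 0000101000); offset now 10 = byte 1 bit 2; 14 bits remain
Read 2: bits[10:13] width=3 -> value=2 (bin 010); offset now 13 = byte 1 bit 5; 11 bits remain
Read 3: bits[13:18] width=5 -> value=14 (bin 01110); offset now 18 = byte 2 bit 2; 6 bits remain
Read 4: bits[18:20] width=2 -> value=0 (bin 00); offset now 20 = byte 2 bit 4; 4 bits remain
Read 5: bits[20:22] width=2 -> value=3 (bin 11); offset now 22 = byte 2 bit 6; 2 bits remain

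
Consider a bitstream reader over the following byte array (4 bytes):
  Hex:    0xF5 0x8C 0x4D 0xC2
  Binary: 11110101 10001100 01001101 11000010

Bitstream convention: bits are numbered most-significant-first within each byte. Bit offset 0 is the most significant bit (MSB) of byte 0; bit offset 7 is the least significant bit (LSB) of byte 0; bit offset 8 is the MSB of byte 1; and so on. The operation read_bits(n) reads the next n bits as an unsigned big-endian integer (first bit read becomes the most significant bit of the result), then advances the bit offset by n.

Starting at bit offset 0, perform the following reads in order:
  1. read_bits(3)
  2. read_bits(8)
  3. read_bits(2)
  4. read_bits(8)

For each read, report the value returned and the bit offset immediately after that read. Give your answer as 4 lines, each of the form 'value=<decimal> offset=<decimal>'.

Answer: value=7 offset=3
value=172 offset=11
value=1 offset=13
value=137 offset=21

Derivation:
Read 1: bits[0:3] width=3 -> value=7 (bin 111); offset now 3 = byte 0 bit 3; 29 bits remain
Read 2: bits[3:11] width=8 -> value=172 (bin 10101100); offset now 11 = byte 1 bit 3; 21 bits remain
Read 3: bits[11:13] width=2 -> value=1 (bin 01); offset now 13 = byte 1 bit 5; 19 bits remain
Read 4: bits[13:21] width=8 -> value=137 (bin 10001001); offset now 21 = byte 2 bit 5; 11 bits remain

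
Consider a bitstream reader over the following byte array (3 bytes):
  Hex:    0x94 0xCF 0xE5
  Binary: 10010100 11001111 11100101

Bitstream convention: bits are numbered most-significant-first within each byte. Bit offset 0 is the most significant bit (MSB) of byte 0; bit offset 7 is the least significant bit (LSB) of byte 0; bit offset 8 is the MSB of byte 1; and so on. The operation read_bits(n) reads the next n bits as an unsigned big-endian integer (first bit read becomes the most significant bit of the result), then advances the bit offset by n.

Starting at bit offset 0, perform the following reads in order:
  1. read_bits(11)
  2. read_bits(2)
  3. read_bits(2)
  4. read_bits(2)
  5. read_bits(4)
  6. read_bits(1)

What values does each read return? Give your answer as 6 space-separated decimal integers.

Read 1: bits[0:11] width=11 -> value=1190 (bin 10010100110); offset now 11 = byte 1 bit 3; 13 bits remain
Read 2: bits[11:13] width=2 -> value=1 (bin 01); offset now 13 = byte 1 bit 5; 11 bits remain
Read 3: bits[13:15] width=2 -> value=3 (bin 11); offset now 15 = byte 1 bit 7; 9 bits remain
Read 4: bits[15:17] width=2 -> value=3 (bin 11); offset now 17 = byte 2 bit 1; 7 bits remain
Read 5: bits[17:21] width=4 -> value=12 (bin 1100); offset now 21 = byte 2 bit 5; 3 bits remain
Read 6: bits[21:22] width=1 -> value=1 (bin 1); offset now 22 = byte 2 bit 6; 2 bits remain

Answer: 1190 1 3 3 12 1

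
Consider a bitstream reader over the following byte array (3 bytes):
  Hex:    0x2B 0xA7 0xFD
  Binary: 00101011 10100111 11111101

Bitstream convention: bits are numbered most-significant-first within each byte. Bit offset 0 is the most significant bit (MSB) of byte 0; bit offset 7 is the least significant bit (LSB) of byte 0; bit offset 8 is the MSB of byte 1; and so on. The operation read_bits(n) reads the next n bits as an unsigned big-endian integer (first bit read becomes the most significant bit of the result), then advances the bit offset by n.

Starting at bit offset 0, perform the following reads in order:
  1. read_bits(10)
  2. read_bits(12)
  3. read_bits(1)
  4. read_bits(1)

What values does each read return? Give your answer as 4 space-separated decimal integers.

Answer: 174 2559 0 1

Derivation:
Read 1: bits[0:10] width=10 -> value=174 (bin 0010101110); offset now 10 = byte 1 bit 2; 14 bits remain
Read 2: bits[10:22] width=12 -> value=2559 (bin 100111111111); offset now 22 = byte 2 bit 6; 2 bits remain
Read 3: bits[22:23] width=1 -> value=0 (bin 0); offset now 23 = byte 2 bit 7; 1 bits remain
Read 4: bits[23:24] width=1 -> value=1 (bin 1); offset now 24 = byte 3 bit 0; 0 bits remain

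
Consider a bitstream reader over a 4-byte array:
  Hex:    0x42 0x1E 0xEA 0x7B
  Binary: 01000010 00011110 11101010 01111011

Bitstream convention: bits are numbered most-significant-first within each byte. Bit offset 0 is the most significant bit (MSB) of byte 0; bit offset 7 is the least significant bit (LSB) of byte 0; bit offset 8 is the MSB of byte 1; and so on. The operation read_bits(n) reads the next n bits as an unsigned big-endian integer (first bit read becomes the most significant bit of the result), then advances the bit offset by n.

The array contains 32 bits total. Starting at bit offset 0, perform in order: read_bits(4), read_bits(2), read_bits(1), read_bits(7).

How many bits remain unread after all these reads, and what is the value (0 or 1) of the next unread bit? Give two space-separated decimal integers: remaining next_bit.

Answer: 18 1

Derivation:
Read 1: bits[0:4] width=4 -> value=4 (bin 0100); offset now 4 = byte 0 bit 4; 28 bits remain
Read 2: bits[4:6] width=2 -> value=0 (bin 00); offset now 6 = byte 0 bit 6; 26 bits remain
Read 3: bits[6:7] width=1 -> value=1 (bin 1); offset now 7 = byte 0 bit 7; 25 bits remain
Read 4: bits[7:14] width=7 -> value=7 (bin 0000111); offset now 14 = byte 1 bit 6; 18 bits remain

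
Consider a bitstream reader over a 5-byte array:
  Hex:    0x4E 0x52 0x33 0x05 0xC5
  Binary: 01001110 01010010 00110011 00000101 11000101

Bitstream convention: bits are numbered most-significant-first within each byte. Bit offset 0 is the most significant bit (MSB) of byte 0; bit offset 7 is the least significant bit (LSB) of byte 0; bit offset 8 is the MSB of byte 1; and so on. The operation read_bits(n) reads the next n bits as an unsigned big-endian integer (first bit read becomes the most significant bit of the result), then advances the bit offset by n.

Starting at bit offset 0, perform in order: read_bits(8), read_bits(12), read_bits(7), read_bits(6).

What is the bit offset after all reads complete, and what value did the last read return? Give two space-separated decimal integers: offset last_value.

Answer: 33 11

Derivation:
Read 1: bits[0:8] width=8 -> value=78 (bin 01001110); offset now 8 = byte 1 bit 0; 32 bits remain
Read 2: bits[8:20] width=12 -> value=1315 (bin 010100100011); offset now 20 = byte 2 bit 4; 20 bits remain
Read 3: bits[20:27] width=7 -> value=24 (bin 0011000); offset now 27 = byte 3 bit 3; 13 bits remain
Read 4: bits[27:33] width=6 -> value=11 (bin 001011); offset now 33 = byte 4 bit 1; 7 bits remain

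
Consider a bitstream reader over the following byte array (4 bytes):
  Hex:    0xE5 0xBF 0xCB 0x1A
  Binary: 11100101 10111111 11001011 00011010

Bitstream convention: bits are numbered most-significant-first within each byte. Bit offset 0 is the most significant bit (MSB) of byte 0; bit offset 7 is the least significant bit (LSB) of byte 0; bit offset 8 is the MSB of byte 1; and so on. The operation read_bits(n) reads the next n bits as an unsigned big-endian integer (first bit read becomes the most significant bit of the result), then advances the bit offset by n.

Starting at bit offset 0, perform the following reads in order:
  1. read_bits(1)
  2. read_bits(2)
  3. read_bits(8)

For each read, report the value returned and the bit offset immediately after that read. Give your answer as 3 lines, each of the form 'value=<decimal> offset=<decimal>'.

Read 1: bits[0:1] width=1 -> value=1 (bin 1); offset now 1 = byte 0 bit 1; 31 bits remain
Read 2: bits[1:3] width=2 -> value=3 (bin 11); offset now 3 = byte 0 bit 3; 29 bits remain
Read 3: bits[3:11] width=8 -> value=45 (bin 00101101); offset now 11 = byte 1 bit 3; 21 bits remain

Answer: value=1 offset=1
value=3 offset=3
value=45 offset=11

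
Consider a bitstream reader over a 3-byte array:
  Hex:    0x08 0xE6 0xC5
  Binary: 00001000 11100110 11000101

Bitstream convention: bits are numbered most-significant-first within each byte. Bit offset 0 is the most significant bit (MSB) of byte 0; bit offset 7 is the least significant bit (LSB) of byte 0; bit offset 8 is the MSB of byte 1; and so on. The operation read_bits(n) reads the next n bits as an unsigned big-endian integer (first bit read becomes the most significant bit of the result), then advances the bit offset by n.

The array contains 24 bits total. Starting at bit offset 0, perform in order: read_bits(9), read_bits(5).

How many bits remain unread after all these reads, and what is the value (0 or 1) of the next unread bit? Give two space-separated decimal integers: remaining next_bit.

Read 1: bits[0:9] width=9 -> value=17 (bin 000010001); offset now 9 = byte 1 bit 1; 15 bits remain
Read 2: bits[9:14] width=5 -> value=25 (bin 11001); offset now 14 = byte 1 bit 6; 10 bits remain

Answer: 10 1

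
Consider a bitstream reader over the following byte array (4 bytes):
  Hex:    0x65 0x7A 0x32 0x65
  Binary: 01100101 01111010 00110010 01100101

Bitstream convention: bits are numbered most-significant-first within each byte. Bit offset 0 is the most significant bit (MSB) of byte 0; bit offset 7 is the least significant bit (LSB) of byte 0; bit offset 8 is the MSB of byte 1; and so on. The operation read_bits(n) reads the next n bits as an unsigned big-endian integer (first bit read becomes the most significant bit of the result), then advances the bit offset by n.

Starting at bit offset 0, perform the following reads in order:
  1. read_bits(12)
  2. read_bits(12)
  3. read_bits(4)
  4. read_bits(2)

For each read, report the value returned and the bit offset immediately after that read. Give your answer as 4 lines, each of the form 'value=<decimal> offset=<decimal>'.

Read 1: bits[0:12] width=12 -> value=1623 (bin 011001010111); offset now 12 = byte 1 bit 4; 20 bits remain
Read 2: bits[12:24] width=12 -> value=2610 (bin 101000110010); offset now 24 = byte 3 bit 0; 8 bits remain
Read 3: bits[24:28] width=4 -> value=6 (bin 0110); offset now 28 = byte 3 bit 4; 4 bits remain
Read 4: bits[28:30] width=2 -> value=1 (bin 01); offset now 30 = byte 3 bit 6; 2 bits remain

Answer: value=1623 offset=12
value=2610 offset=24
value=6 offset=28
value=1 offset=30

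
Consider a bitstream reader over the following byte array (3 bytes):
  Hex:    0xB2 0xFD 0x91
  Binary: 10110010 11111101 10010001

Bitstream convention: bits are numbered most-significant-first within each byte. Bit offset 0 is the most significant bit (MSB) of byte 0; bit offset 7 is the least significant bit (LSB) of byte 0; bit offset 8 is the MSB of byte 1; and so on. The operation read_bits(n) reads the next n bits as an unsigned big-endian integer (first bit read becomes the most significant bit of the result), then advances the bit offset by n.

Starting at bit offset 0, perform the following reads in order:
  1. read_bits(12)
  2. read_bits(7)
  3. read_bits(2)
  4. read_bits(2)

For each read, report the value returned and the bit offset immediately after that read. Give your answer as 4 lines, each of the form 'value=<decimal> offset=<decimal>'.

Answer: value=2863 offset=12
value=108 offset=19
value=2 offset=21
value=0 offset=23

Derivation:
Read 1: bits[0:12] width=12 -> value=2863 (bin 101100101111); offset now 12 = byte 1 bit 4; 12 bits remain
Read 2: bits[12:19] width=7 -> value=108 (bin 1101100); offset now 19 = byte 2 bit 3; 5 bits remain
Read 3: bits[19:21] width=2 -> value=2 (bin 10); offset now 21 = byte 2 bit 5; 3 bits remain
Read 4: bits[21:23] width=2 -> value=0 (bin 00); offset now 23 = byte 2 bit 7; 1 bits remain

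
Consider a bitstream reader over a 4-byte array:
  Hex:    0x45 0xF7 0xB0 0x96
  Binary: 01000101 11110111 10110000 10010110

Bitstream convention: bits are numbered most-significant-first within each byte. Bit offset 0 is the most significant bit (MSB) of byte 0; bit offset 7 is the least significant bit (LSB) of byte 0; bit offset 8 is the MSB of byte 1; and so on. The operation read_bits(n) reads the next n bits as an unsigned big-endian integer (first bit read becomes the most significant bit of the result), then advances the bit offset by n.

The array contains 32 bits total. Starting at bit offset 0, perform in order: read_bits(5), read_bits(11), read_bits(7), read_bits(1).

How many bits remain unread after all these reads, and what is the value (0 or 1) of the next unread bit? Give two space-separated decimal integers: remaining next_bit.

Answer: 8 1

Derivation:
Read 1: bits[0:5] width=5 -> value=8 (bin 01000); offset now 5 = byte 0 bit 5; 27 bits remain
Read 2: bits[5:16] width=11 -> value=1527 (bin 10111110111); offset now 16 = byte 2 bit 0; 16 bits remain
Read 3: bits[16:23] width=7 -> value=88 (bin 1011000); offset now 23 = byte 2 bit 7; 9 bits remain
Read 4: bits[23:24] width=1 -> value=0 (bin 0); offset now 24 = byte 3 bit 0; 8 bits remain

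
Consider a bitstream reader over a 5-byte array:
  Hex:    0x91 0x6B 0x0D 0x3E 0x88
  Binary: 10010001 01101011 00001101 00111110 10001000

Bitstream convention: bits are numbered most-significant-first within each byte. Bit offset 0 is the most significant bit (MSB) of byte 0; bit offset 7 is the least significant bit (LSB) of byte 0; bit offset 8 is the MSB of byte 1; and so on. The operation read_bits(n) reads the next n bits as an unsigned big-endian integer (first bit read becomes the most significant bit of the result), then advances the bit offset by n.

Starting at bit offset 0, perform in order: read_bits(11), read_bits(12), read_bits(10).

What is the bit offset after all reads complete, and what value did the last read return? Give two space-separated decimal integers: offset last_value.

Answer: 33 637

Derivation:
Read 1: bits[0:11] width=11 -> value=1163 (bin 10010001011); offset now 11 = byte 1 bit 3; 29 bits remain
Read 2: bits[11:23] width=12 -> value=1414 (bin 010110000110); offset now 23 = byte 2 bit 7; 17 bits remain
Read 3: bits[23:33] width=10 -> value=637 (bin 1001111101); offset now 33 = byte 4 bit 1; 7 bits remain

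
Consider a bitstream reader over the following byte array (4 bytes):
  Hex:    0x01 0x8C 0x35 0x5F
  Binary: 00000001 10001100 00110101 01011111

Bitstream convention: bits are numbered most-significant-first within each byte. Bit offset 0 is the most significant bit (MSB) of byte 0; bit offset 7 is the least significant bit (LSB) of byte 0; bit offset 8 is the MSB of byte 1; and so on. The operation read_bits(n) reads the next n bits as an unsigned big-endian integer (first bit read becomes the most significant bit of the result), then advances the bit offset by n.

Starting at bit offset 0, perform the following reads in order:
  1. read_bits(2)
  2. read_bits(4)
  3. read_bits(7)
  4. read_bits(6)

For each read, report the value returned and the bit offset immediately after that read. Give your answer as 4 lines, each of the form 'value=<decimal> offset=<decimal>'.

Answer: value=0 offset=2
value=0 offset=6
value=49 offset=13
value=33 offset=19

Derivation:
Read 1: bits[0:2] width=2 -> value=0 (bin 00); offset now 2 = byte 0 bit 2; 30 bits remain
Read 2: bits[2:6] width=4 -> value=0 (bin 0000); offset now 6 = byte 0 bit 6; 26 bits remain
Read 3: bits[6:13] width=7 -> value=49 (bin 0110001); offset now 13 = byte 1 bit 5; 19 bits remain
Read 4: bits[13:19] width=6 -> value=33 (bin 100001); offset now 19 = byte 2 bit 3; 13 bits remain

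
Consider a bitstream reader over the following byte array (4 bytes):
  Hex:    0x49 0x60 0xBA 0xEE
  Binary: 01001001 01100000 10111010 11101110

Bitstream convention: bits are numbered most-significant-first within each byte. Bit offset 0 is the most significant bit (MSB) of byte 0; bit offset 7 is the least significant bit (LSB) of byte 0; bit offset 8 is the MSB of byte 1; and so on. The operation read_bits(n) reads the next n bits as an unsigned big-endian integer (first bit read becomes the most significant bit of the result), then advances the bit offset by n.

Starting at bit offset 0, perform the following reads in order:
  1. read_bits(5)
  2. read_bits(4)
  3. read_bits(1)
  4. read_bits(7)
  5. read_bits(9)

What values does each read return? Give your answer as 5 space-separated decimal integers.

Answer: 9 2 1 65 235

Derivation:
Read 1: bits[0:5] width=5 -> value=9 (bin 01001); offset now 5 = byte 0 bit 5; 27 bits remain
Read 2: bits[5:9] width=4 -> value=2 (bin 0010); offset now 9 = byte 1 bit 1; 23 bits remain
Read 3: bits[9:10] width=1 -> value=1 (bin 1); offset now 10 = byte 1 bit 2; 22 bits remain
Read 4: bits[10:17] width=7 -> value=65 (bin 1000001); offset now 17 = byte 2 bit 1; 15 bits remain
Read 5: bits[17:26] width=9 -> value=235 (bin 011101011); offset now 26 = byte 3 bit 2; 6 bits remain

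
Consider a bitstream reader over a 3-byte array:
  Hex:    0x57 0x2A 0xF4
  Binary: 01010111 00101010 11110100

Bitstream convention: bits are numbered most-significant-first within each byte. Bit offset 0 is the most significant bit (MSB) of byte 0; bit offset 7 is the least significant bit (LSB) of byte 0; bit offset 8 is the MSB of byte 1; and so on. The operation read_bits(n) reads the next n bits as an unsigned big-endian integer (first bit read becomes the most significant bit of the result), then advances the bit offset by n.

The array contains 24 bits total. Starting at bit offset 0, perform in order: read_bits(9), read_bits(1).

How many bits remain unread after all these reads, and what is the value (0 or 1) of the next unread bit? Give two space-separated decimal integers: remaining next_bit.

Read 1: bits[0:9] width=9 -> value=174 (bin 010101110); offset now 9 = byte 1 bit 1; 15 bits remain
Read 2: bits[9:10] width=1 -> value=0 (bin 0); offset now 10 = byte 1 bit 2; 14 bits remain

Answer: 14 1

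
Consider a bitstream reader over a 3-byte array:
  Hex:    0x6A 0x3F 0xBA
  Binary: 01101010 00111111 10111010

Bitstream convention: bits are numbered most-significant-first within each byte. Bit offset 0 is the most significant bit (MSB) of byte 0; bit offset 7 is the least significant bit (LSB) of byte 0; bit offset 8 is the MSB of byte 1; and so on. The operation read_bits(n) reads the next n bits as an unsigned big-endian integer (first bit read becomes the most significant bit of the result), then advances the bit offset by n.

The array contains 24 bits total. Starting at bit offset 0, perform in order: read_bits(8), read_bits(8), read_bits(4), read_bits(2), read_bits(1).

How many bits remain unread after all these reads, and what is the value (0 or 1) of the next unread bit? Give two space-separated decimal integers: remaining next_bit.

Answer: 1 0

Derivation:
Read 1: bits[0:8] width=8 -> value=106 (bin 01101010); offset now 8 = byte 1 bit 0; 16 bits remain
Read 2: bits[8:16] width=8 -> value=63 (bin 00111111); offset now 16 = byte 2 bit 0; 8 bits remain
Read 3: bits[16:20] width=4 -> value=11 (bin 1011); offset now 20 = byte 2 bit 4; 4 bits remain
Read 4: bits[20:22] width=2 -> value=2 (bin 10); offset now 22 = byte 2 bit 6; 2 bits remain
Read 5: bits[22:23] width=1 -> value=1 (bin 1); offset now 23 = byte 2 bit 7; 1 bits remain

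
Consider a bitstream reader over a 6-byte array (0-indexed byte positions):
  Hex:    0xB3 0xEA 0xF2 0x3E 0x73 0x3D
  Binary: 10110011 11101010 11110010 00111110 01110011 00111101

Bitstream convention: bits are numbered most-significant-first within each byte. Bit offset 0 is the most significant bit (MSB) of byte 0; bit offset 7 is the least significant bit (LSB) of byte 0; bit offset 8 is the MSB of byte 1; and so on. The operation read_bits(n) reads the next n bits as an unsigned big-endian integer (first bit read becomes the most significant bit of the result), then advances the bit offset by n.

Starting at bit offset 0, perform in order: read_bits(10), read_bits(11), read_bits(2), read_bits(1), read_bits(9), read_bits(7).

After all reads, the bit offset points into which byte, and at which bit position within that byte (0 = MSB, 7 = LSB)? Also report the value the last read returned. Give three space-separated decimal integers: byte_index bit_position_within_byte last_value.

Answer: 5 0 115

Derivation:
Read 1: bits[0:10] width=10 -> value=719 (bin 1011001111); offset now 10 = byte 1 bit 2; 38 bits remain
Read 2: bits[10:21] width=11 -> value=1374 (bin 10101011110); offset now 21 = byte 2 bit 5; 27 bits remain
Read 3: bits[21:23] width=2 -> value=1 (bin 01); offset now 23 = byte 2 bit 7; 25 bits remain
Read 4: bits[23:24] width=1 -> value=0 (bin 0); offset now 24 = byte 3 bit 0; 24 bits remain
Read 5: bits[24:33] width=9 -> value=124 (bin 001111100); offset now 33 = byte 4 bit 1; 15 bits remain
Read 6: bits[33:40] width=7 -> value=115 (bin 1110011); offset now 40 = byte 5 bit 0; 8 bits remain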